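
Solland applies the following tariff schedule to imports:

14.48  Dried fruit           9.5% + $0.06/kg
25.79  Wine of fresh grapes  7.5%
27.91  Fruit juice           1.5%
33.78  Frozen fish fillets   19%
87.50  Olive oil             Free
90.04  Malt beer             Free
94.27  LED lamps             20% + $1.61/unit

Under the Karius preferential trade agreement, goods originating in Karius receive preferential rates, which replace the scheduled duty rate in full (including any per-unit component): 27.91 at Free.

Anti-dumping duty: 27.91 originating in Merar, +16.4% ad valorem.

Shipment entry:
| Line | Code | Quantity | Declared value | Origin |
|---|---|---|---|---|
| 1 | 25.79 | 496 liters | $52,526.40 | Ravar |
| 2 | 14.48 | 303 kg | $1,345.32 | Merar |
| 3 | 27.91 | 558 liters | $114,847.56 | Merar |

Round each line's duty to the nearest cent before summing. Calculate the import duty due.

$24,643.18

Line 1 (25.79, Ravar, 496 liters, $52,526.40):
Base rate for 25.79 is 7.5%.
Duty = $52,526.40 × 7.5% = $3,939.48.
Line 2 (14.48, Merar, 303 kg, $1,345.32):
Base rate for 14.48 is 9.5% + $0.06/kg.
Duty = $1,345.32 × 9.5% + 303 × $0.06 = $145.99.
Line 3 (27.91, Merar, 558 liters, $114,847.56):
Base rate for 27.91 is 1.5%.
27.91 has an FTA preferential rate, but origin Merar is not Karius; base rate stands.
Additional duty on 27.91 from Merar: +16.4%. Applied ad valorem rate: 1.5% + 16.4% = 17.9%.
Duty = $114,847.56 × 17.9% = $20,557.71.
Total = $3,939.48 + $145.99 + $20,557.71 = $24,643.18.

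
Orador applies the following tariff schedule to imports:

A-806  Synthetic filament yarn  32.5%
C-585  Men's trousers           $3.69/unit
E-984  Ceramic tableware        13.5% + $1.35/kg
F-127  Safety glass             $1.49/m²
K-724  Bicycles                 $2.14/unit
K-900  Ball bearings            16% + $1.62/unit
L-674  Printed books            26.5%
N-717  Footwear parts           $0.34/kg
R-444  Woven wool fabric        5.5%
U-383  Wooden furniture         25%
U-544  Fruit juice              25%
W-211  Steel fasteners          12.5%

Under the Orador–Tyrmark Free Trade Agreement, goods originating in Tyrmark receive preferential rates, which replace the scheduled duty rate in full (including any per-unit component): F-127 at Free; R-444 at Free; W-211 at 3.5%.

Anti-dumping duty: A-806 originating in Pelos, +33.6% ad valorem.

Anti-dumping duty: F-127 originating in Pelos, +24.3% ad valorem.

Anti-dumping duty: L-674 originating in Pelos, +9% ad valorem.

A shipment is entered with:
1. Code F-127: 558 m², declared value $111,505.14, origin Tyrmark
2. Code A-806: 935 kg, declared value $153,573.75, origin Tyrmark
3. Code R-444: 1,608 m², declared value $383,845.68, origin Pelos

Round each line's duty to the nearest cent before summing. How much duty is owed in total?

$71,022.98

Line 1 (F-127, Tyrmark, 558 m², $111,505.14):
Base rate for F-127 is $1.49/m².
Origin Tyrmark qualifies under the Orador–Tyrmark agreement and F-127 is covered: preferential rate Free applies instead.
The additional-duty order on F-127 targets Pelos, not Tyrmark; it does not apply.
Duty = $111,505.14 × 0% = $0.00.
Line 2 (A-806, Tyrmark, 935 kg, $153,573.75):
Base rate for A-806 is 32.5%.
Origin Tyrmark is the FTA partner but A-806 is not on the preference list; base rate stands.
The additional-duty order on A-806 targets Pelos, not Tyrmark; it does not apply.
Duty = $153,573.75 × 32.5% = $49,911.47.
Line 3 (R-444, Pelos, 1,608 m², $383,845.68):
Base rate for R-444 is 5.5%.
R-444 has an FTA preferential rate, but origin Pelos is not Tyrmark; base rate stands.
Duty = $383,845.68 × 5.5% = $21,111.51.
Total = $0.00 + $49,911.47 + $21,111.51 = $71,022.98.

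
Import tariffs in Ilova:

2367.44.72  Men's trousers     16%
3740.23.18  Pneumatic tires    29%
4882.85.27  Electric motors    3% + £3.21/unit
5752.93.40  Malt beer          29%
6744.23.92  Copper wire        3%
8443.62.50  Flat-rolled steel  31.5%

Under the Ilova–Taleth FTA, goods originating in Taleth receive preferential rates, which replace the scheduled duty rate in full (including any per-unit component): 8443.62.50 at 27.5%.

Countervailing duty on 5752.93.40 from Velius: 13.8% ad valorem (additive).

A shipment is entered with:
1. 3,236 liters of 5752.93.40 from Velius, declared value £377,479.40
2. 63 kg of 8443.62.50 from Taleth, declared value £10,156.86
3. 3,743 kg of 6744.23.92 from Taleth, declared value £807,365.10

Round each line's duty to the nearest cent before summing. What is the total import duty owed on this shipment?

Line 1 (5752.93.40, Velius, 3,236 liters, £377,479.40):
Base rate for 5752.93.40 is 29%.
Additional duty on 5752.93.40 from Velius: +13.8%. Applied ad valorem rate: 29% + 13.8% = 42.8%.
Duty = £377,479.40 × 42.8% = £161,561.18.
Line 2 (8443.62.50, Taleth, 63 kg, £10,156.86):
Base rate for 8443.62.50 is 31.5%.
Origin Taleth qualifies under the Ilova–Taleth agreement and 8443.62.50 is covered: preferential rate 27.5% applies instead.
Duty = £10,156.86 × 27.5% = £2,793.14.
Line 3 (6744.23.92, Taleth, 3,743 kg, £807,365.10):
Base rate for 6744.23.92 is 3%.
Origin Taleth is the FTA partner but 6744.23.92 is not on the preference list; base rate stands.
Duty = £807,365.10 × 3% = £24,220.95.
Total = £161,561.18 + £2,793.14 + £24,220.95 = £188,575.27.

£188,575.27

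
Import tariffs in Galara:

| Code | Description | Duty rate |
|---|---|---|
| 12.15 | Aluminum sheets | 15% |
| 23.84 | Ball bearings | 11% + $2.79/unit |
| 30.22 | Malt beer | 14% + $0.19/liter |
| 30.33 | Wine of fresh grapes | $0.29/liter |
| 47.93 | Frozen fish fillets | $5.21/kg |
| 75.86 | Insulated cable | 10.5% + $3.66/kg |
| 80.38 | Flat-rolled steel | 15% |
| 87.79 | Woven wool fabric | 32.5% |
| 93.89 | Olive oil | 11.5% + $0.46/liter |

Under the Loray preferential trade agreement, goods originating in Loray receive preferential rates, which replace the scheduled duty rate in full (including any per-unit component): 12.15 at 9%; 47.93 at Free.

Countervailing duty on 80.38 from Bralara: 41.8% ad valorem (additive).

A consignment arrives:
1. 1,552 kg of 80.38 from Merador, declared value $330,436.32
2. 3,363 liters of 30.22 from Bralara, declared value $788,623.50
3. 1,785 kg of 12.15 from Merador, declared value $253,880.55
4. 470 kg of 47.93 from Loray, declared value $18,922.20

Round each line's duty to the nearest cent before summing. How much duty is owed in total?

Line 1 (80.38, Merador, 1,552 kg, $330,436.32):
Base rate for 80.38 is 15%.
The additional-duty order on 80.38 targets Bralara, not Merador; it does not apply.
Duty = $330,436.32 × 15% = $49,565.45.
Line 2 (30.22, Bralara, 3,363 liters, $788,623.50):
Base rate for 30.22 is 14% + $0.19/liter.
Duty = $788,623.50 × 14% + 3,363 × $0.19 = $111,046.26.
Line 3 (12.15, Merador, 1,785 kg, $253,880.55):
Base rate for 12.15 is 15%.
12.15 has an FTA preferential rate, but origin Merador is not Loray; base rate stands.
Duty = $253,880.55 × 15% = $38,082.08.
Line 4 (47.93, Loray, 470 kg, $18,922.20):
Base rate for 47.93 is $5.21/kg.
Origin Loray qualifies under the Galara–Loray agreement and 47.93 is covered: preferential rate Free applies instead.
Duty = $18,922.20 × 0% = $0.00.
Total = $49,565.45 + $111,046.26 + $38,082.08 + $0.00 = $198,693.79.

$198,693.79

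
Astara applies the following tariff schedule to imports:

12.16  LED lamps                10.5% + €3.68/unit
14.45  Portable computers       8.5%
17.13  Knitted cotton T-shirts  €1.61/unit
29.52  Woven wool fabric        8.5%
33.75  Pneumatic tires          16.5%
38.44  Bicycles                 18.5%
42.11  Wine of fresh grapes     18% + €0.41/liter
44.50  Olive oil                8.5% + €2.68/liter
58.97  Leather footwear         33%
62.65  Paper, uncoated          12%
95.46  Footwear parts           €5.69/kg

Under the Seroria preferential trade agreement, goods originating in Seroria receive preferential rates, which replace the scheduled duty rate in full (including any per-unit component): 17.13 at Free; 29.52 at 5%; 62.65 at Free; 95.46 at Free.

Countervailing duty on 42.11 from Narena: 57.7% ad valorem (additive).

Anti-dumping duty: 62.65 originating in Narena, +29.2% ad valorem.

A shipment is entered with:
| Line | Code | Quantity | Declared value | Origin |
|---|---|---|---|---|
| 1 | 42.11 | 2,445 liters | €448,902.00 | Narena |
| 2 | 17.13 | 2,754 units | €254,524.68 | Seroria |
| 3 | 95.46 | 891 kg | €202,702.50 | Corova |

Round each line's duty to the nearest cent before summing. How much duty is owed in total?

€345,891.05

Line 1 (42.11, Narena, 2,445 liters, €448,902.00):
Base rate for 42.11 is 18% + €0.41/liter.
Additional duty on 42.11 from Narena: +57.7%. Applied ad valorem rate: 18% + 57.7% = 75.7%.
Duty = €448,902.00 × 75.7% + 2,445 × €0.41 = €340,821.26.
Line 2 (17.13, Seroria, 2,754 units, €254,524.68):
Base rate for 17.13 is €1.61/unit.
Origin Seroria qualifies under the Astara–Seroria agreement and 17.13 is covered: preferential rate Free applies instead.
Duty = €254,524.68 × 0% = €0.00.
Line 3 (95.46, Corova, 891 kg, €202,702.50):
Base rate for 95.46 is €5.69/kg.
95.46 has an FTA preferential rate, but origin Corova is not Seroria; base rate stands.
Duty = 891 × €5.69 = €5,069.79.
Total = €340,821.26 + €0.00 + €5,069.79 = €345,891.05.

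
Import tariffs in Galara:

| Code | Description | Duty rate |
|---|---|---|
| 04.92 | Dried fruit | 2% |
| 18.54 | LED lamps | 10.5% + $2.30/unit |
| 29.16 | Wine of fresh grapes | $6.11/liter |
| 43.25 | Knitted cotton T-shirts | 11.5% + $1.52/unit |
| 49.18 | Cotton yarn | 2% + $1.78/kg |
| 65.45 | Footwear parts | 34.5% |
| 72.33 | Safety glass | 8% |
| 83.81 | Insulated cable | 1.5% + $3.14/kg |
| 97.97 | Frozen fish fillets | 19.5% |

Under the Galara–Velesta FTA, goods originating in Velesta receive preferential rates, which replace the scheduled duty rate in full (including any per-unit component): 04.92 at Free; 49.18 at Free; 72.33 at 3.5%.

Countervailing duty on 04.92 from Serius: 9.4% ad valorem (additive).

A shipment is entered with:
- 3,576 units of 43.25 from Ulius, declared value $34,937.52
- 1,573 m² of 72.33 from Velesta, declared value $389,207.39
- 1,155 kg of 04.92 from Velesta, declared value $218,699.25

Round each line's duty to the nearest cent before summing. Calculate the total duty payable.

Line 1 (43.25, Ulius, 3,576 units, $34,937.52):
Base rate for 43.25 is 11.5% + $1.52/unit.
Duty = $34,937.52 × 11.5% + 3,576 × $1.52 = $9,453.33.
Line 2 (72.33, Velesta, 1,573 m², $389,207.39):
Base rate for 72.33 is 8%.
Origin Velesta qualifies under the Galara–Velesta agreement and 72.33 is covered: preferential rate 3.5% applies instead.
Duty = $389,207.39 × 3.5% = $13,622.26.
Line 3 (04.92, Velesta, 1,155 kg, $218,699.25):
Base rate for 04.92 is 2%.
Origin Velesta qualifies under the Galara–Velesta agreement and 04.92 is covered: preferential rate Free applies instead.
The additional-duty order on 04.92 targets Serius, not Velesta; it does not apply.
Duty = $218,699.25 × 0% = $0.00.
Total = $9,453.33 + $13,622.26 + $0.00 = $23,075.59.

$23,075.59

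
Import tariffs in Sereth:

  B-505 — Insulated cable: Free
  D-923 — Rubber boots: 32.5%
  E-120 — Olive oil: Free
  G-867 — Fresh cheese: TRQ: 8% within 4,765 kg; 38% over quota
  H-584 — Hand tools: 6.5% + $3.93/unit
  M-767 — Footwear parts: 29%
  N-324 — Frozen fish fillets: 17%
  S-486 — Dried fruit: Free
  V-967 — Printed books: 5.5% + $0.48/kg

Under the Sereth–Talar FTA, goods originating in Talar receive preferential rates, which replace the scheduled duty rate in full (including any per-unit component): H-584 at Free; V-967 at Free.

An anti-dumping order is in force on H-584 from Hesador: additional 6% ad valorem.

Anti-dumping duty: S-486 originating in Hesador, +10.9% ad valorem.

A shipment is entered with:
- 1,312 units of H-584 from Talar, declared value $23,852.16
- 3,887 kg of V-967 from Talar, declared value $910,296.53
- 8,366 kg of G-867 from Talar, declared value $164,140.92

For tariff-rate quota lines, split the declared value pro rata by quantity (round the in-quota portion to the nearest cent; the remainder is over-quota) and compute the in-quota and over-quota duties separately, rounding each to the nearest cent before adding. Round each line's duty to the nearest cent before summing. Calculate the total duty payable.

Line 1 (H-584, Talar, 1,312 units, $23,852.16):
Base rate for H-584 is 6.5% + $3.93/unit.
Origin Talar qualifies under the Sereth–Talar agreement and H-584 is covered: preferential rate Free applies instead.
The additional-duty order on H-584 targets Hesador, not Talar; it does not apply.
Duty = $23,852.16 × 0% = $0.00.
Line 2 (V-967, Talar, 3,887 kg, $910,296.53):
Base rate for V-967 is 5.5% + $0.48/kg.
Origin Talar qualifies under the Sereth–Talar agreement and V-967 is covered: preferential rate Free applies instead.
Duty = $910,296.53 × 0% = $0.00.
Line 3 (G-867, Talar, 8,366 kg, $164,140.92):
Code G-867 is under a tariff-rate quota (threshold 4,765 kg). In-quota: 4,765 kg at 8%; over-quota: 3,601 kg at 38%.
Pro-rata value split: in-quota = $164,140.92 × 4,765/8,366 = $93,489.30; over-quota = $164,140.92 − $93,489.30 = $70,651.62.
In-quota duty = $93,489.30 × 8% = $7,479.14. Over-quota duty = $70,651.62 × 38% = $26,847.62.
Line duty = $7,479.14 + $26,847.62 = $34,326.76.
Total = $0.00 + $0.00 + $34,326.76 = $34,326.76.

$34,326.76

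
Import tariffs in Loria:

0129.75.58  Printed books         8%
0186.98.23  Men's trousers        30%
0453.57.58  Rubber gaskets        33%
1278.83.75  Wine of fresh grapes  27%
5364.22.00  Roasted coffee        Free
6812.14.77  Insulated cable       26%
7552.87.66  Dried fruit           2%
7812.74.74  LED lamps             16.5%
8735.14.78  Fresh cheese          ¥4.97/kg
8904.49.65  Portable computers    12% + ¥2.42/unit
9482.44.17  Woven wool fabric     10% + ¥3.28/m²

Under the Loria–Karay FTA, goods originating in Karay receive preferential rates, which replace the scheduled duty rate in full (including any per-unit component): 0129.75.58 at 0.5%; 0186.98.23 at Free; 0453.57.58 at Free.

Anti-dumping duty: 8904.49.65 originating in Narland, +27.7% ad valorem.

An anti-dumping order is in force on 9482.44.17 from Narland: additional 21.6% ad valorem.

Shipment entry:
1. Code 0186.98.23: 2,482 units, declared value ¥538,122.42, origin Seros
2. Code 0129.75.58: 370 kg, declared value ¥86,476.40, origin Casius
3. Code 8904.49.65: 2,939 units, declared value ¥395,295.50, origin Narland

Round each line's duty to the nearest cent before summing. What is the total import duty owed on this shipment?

¥332,399.53

Line 1 (0186.98.23, Seros, 2,482 units, ¥538,122.42):
Base rate for 0186.98.23 is 30%.
0186.98.23 has an FTA preferential rate, but origin Seros is not Karay; base rate stands.
Duty = ¥538,122.42 × 30% = ¥161,436.73.
Line 2 (0129.75.58, Casius, 370 kg, ¥86,476.40):
Base rate for 0129.75.58 is 8%.
0129.75.58 has an FTA preferential rate, but origin Casius is not Karay; base rate stands.
Duty = ¥86,476.40 × 8% = ¥6,918.11.
Line 3 (8904.49.65, Narland, 2,939 units, ¥395,295.50):
Base rate for 8904.49.65 is 12% + ¥2.42/unit.
Additional duty on 8904.49.65 from Narland: +27.7%. Applied ad valorem rate: 12% + 27.7% = 39.7%.
Duty = ¥395,295.50 × 39.7% + 2,939 × ¥2.42 = ¥164,044.69.
Total = ¥161,436.73 + ¥6,918.11 + ¥164,044.69 = ¥332,399.53.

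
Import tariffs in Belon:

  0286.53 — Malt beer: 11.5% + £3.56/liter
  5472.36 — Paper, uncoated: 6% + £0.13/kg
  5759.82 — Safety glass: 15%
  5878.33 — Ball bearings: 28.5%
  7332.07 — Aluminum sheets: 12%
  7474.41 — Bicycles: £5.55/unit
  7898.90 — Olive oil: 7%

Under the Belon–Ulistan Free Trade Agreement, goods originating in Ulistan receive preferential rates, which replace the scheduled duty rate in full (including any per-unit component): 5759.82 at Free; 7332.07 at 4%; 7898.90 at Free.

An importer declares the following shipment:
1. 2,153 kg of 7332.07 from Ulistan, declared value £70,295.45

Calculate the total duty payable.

Line 1 (7332.07, Ulistan, 2,153 kg, £70,295.45):
Base rate for 7332.07 is 12%.
Origin Ulistan qualifies under the Belon–Ulistan agreement and 7332.07 is covered: preferential rate 4% applies instead.
Duty = £70,295.45 × 4% = £2,811.82.

£2,811.82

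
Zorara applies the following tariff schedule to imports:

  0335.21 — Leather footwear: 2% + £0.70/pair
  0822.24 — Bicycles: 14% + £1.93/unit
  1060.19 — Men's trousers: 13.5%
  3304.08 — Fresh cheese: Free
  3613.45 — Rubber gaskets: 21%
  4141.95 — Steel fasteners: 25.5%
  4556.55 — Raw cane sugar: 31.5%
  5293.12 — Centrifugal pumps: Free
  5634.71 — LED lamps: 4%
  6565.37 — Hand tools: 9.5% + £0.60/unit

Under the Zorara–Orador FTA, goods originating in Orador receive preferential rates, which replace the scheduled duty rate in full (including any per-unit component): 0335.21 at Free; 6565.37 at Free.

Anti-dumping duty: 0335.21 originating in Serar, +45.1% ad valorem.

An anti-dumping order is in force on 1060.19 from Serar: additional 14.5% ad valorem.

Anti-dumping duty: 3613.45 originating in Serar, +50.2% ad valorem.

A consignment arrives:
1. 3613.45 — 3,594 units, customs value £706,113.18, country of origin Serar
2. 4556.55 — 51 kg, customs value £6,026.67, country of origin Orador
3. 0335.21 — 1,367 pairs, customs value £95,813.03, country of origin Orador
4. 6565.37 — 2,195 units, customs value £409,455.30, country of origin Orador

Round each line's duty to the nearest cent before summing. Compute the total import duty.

Line 1 (3613.45, Serar, 3,594 units, £706,113.18):
Base rate for 3613.45 is 21%.
Additional duty on 3613.45 from Serar: +50.2%. Applied ad valorem rate: 21% + 50.2% = 71.2%.
Duty = £706,113.18 × 71.2% = £502,752.58.
Line 2 (4556.55, Orador, 51 kg, £6,026.67):
Base rate for 4556.55 is 31.5%.
Origin Orador is the FTA partner but 4556.55 is not on the preference list; base rate stands.
Duty = £6,026.67 × 31.5% = £1,898.40.
Line 3 (0335.21, Orador, 1,367 pairs, £95,813.03):
Base rate for 0335.21 is 2% + £0.70/pair.
Origin Orador qualifies under the Zorara–Orador agreement and 0335.21 is covered: preferential rate Free applies instead.
The additional-duty order on 0335.21 targets Serar, not Orador; it does not apply.
Duty = £95,813.03 × 0% = £0.00.
Line 4 (6565.37, Orador, 2,195 units, £409,455.30):
Base rate for 6565.37 is 9.5% + £0.60/unit.
Origin Orador qualifies under the Zorara–Orador agreement and 6565.37 is covered: preferential rate Free applies instead.
Duty = £409,455.30 × 0% = £0.00.
Total = £502,752.58 + £1,898.40 + £0.00 + £0.00 = £504,650.98.

£504,650.98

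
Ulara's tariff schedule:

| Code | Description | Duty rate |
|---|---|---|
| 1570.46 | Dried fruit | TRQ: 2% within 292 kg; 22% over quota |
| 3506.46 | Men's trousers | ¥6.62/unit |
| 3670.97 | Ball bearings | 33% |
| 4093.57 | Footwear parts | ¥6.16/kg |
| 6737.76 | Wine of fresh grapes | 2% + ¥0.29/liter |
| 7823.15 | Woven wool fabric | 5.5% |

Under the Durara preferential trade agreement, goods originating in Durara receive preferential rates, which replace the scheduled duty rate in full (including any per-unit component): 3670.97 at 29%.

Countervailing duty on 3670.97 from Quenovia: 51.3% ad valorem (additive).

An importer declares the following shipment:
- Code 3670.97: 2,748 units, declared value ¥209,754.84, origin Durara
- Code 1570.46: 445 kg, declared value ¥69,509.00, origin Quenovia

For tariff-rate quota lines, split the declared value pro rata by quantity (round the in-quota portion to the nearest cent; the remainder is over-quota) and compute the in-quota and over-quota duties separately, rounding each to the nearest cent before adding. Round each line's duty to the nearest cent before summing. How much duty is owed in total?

Line 1 (3670.97, Durara, 2,748 units, ¥209,754.84):
Base rate for 3670.97 is 33%.
Origin Durara qualifies under the Ulara–Durara agreement and 3670.97 is covered: preferential rate 29% applies instead.
The additional-duty order on 3670.97 targets Quenovia, not Durara; it does not apply.
Duty = ¥209,754.84 × 29% = ¥60,828.90.
Line 2 (1570.46, Quenovia, 445 kg, ¥69,509.00):
Code 1570.46 is under a tariff-rate quota (threshold 292 kg). In-quota: 292 kg at 2%; over-quota: 153 kg at 22%.
Pro-rata value split: in-quota = ¥69,509.00 × 292/445 = ¥45,610.40; over-quota = ¥69,509.00 − ¥45,610.40 = ¥23,898.60.
In-quota duty = ¥45,610.40 × 2% = ¥912.21. Over-quota duty = ¥23,898.60 × 22% = ¥5,257.69.
Line duty = ¥912.21 + ¥5,257.69 = ¥6,169.90.
Total = ¥60,828.90 + ¥6,169.90 = ¥66,998.80.

¥66,998.80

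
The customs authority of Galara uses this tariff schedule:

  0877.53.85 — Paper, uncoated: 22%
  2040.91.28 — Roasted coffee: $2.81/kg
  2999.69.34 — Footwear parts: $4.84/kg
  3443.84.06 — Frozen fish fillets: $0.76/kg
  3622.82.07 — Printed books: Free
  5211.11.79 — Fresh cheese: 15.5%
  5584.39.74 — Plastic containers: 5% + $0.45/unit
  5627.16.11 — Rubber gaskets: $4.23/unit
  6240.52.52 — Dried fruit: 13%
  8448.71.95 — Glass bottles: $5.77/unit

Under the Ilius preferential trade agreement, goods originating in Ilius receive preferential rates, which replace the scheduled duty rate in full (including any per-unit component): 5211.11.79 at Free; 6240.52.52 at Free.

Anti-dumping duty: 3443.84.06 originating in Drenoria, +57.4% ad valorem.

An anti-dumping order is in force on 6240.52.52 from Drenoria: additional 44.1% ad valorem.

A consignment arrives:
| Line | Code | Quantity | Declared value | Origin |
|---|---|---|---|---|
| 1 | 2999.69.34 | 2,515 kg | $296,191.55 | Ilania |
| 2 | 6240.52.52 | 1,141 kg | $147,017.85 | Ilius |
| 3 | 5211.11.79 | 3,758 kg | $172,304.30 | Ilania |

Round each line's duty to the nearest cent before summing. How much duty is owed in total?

Line 1 (2999.69.34, Ilania, 2,515 kg, $296,191.55):
Base rate for 2999.69.34 is $4.84/kg.
Duty = 2,515 × $4.84 = $12,172.60.
Line 2 (6240.52.52, Ilius, 1,141 kg, $147,017.85):
Base rate for 6240.52.52 is 13%.
Origin Ilius qualifies under the Galara–Ilius agreement and 6240.52.52 is covered: preferential rate Free applies instead.
The additional-duty order on 6240.52.52 targets Drenoria, not Ilius; it does not apply.
Duty = $147,017.85 × 0% = $0.00.
Line 3 (5211.11.79, Ilania, 3,758 kg, $172,304.30):
Base rate for 5211.11.79 is 15.5%.
5211.11.79 has an FTA preferential rate, but origin Ilania is not Ilius; base rate stands.
Duty = $172,304.30 × 15.5% = $26,707.17.
Total = $12,172.60 + $0.00 + $26,707.17 = $38,879.77.

$38,879.77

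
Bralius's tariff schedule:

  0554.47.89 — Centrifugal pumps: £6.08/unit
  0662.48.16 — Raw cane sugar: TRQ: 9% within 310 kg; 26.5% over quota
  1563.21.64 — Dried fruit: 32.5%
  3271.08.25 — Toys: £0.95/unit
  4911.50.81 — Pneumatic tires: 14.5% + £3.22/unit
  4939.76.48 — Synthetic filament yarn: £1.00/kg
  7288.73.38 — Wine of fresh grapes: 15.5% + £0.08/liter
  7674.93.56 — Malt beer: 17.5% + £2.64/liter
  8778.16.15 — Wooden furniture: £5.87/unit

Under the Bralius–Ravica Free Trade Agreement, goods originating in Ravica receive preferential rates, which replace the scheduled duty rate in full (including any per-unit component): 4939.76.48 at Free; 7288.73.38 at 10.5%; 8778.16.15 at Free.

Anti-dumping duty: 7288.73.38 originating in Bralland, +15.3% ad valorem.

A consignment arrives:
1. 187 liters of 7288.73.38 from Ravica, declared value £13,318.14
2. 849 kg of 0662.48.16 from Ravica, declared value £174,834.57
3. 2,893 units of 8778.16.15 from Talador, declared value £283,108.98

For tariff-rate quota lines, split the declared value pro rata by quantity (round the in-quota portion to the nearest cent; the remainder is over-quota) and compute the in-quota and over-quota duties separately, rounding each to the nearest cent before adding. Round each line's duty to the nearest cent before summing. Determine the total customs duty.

Line 1 (7288.73.38, Ravica, 187 liters, £13,318.14):
Base rate for 7288.73.38 is 15.5% + £0.08/liter.
Origin Ravica qualifies under the Bralius–Ravica agreement and 7288.73.38 is covered: preferential rate 10.5% applies instead.
The additional-duty order on 7288.73.38 targets Bralland, not Ravica; it does not apply.
Duty = £13,318.14 × 10.5% = £1,398.40.
Line 2 (0662.48.16, Ravica, 849 kg, £174,834.57):
Code 0662.48.16 is under a tariff-rate quota (threshold 310 kg). In-quota: 310 kg at 9%; over-quota: 539 kg at 26.5%.
Pro-rata value split: in-quota = £174,834.57 × 310/849 = £63,838.30; over-quota = £174,834.57 − £63,838.30 = £110,996.27.
In-quota duty = £63,838.30 × 9% = £5,745.45. Over-quota duty = £110,996.27 × 26.5% = £29,414.01.
Line duty = £5,745.45 + £29,414.01 = £35,159.46.
Line 3 (8778.16.15, Talador, 2,893 units, £283,108.98):
Base rate for 8778.16.15 is £5.87/unit.
8778.16.15 has an FTA preferential rate, but origin Talador is not Ravica; base rate stands.
Duty = 2,893 × £5.87 = £16,981.91.
Total = £1,398.40 + £35,159.46 + £16,981.91 = £53,539.77.

£53,539.77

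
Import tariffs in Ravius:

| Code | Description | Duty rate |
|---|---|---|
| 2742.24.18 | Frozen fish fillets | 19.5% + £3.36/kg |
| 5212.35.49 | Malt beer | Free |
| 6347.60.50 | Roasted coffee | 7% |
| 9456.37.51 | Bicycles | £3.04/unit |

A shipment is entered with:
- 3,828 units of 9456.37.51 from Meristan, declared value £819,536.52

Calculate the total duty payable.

£11,637.12

Line 1 (9456.37.51, Meristan, 3,828 units, £819,536.52):
Base rate for 9456.37.51 is £3.04/unit.
Duty = 3,828 × £3.04 = £11,637.12.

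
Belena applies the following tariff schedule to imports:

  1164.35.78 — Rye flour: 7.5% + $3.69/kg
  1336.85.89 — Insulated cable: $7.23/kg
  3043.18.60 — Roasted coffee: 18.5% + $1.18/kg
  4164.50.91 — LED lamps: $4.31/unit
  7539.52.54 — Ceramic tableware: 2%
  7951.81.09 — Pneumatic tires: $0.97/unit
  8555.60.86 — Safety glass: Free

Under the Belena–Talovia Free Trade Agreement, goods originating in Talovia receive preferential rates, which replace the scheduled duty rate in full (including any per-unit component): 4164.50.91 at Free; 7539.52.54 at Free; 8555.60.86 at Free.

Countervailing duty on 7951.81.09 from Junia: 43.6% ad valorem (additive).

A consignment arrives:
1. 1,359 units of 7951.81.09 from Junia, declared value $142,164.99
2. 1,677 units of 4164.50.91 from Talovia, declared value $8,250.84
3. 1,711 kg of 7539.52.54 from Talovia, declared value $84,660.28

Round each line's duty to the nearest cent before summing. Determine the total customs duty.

$63,302.17

Line 1 (7951.81.09, Junia, 1,359 units, $142,164.99):
Base rate for 7951.81.09 is $0.97/unit.
Additional duty on 7951.81.09 from Junia: +43.6% ad valorem. Applied ad valorem rate = 43.6%.
Duty = $142,164.99 × 43.6% + 1,359 × $0.97 = $63,302.17.
Line 2 (4164.50.91, Talovia, 1,677 units, $8,250.84):
Base rate for 4164.50.91 is $4.31/unit.
Origin Talovia qualifies under the Belena–Talovia agreement and 4164.50.91 is covered: preferential rate Free applies instead.
Duty = $8,250.84 × 0% = $0.00.
Line 3 (7539.52.54, Talovia, 1,711 kg, $84,660.28):
Base rate for 7539.52.54 is 2%.
Origin Talovia qualifies under the Belena–Talovia agreement and 7539.52.54 is covered: preferential rate Free applies instead.
Duty = $84,660.28 × 0% = $0.00.
Total = $63,302.17 + $0.00 + $0.00 = $63,302.17.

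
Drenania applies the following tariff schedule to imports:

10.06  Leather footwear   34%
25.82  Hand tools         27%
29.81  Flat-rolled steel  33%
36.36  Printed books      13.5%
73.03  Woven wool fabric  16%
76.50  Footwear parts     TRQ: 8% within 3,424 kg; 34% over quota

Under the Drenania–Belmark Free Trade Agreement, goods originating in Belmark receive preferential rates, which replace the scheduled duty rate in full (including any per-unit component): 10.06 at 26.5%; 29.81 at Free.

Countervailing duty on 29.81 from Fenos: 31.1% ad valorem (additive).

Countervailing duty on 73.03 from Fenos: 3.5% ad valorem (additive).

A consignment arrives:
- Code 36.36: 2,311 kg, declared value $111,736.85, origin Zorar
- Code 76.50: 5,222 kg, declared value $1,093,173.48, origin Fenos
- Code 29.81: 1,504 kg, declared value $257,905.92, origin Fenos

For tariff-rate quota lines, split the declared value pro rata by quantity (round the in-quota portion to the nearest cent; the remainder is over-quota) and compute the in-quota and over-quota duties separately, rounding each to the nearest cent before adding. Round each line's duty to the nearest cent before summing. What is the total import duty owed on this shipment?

$365,718.30

Line 1 (36.36, Zorar, 2,311 kg, $111,736.85):
Base rate for 36.36 is 13.5%.
Duty = $111,736.85 × 13.5% = $15,084.47.
Line 2 (76.50, Fenos, 5,222 kg, $1,093,173.48):
Code 76.50 is under a tariff-rate quota (threshold 3,424 kg). In-quota: 3,424 kg at 8%; over-quota: 1,798 kg at 34%.
Pro-rata value split: in-quota = $1,093,173.48 × 3,424/5,222 = $716,780.16; over-quota = $1,093,173.48 − $716,780.16 = $376,393.32.
In-quota duty = $716,780.16 × 8% = $57,342.41. Over-quota duty = $376,393.32 × 34% = $127,973.73.
Line duty = $57,342.41 + $127,973.73 = $185,316.14.
Line 3 (29.81, Fenos, 1,504 kg, $257,905.92):
Base rate for 29.81 is 33%.
29.81 has an FTA preferential rate, but origin Fenos is not Belmark; base rate stands.
Additional duty on 29.81 from Fenos: +31.1%. Applied ad valorem rate: 33% + 31.1% = 64.1%.
Duty = $257,905.92 × 64.1% = $165,317.69.
Total = $15,084.47 + $185,316.14 + $165,317.69 = $365,718.30.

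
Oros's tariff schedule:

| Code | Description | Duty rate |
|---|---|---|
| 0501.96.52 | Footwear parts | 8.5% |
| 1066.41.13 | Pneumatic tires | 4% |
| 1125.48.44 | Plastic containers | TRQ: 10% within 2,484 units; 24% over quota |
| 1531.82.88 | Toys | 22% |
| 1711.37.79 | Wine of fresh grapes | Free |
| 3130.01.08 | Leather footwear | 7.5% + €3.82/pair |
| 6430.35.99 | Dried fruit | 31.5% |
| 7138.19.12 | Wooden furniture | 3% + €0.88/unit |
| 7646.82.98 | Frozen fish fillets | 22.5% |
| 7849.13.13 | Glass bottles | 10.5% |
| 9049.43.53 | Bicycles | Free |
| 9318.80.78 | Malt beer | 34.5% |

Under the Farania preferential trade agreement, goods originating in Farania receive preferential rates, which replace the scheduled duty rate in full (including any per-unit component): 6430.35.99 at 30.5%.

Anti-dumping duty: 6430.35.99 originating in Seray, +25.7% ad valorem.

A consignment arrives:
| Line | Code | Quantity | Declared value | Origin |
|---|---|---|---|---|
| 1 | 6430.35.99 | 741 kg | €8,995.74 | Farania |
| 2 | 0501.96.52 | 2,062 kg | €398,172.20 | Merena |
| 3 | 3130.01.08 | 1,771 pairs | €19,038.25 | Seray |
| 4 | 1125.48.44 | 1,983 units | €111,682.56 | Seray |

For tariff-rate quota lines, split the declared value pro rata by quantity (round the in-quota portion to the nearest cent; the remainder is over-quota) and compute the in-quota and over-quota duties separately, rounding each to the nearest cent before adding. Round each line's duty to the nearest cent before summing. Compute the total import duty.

Line 1 (6430.35.99, Farania, 741 kg, €8,995.74):
Base rate for 6430.35.99 is 31.5%.
Origin Farania qualifies under the Oros–Farania agreement and 6430.35.99 is covered: preferential rate 30.5% applies instead.
The additional-duty order on 6430.35.99 targets Seray, not Farania; it does not apply.
Duty = €8,995.74 × 30.5% = €2,743.70.
Line 2 (0501.96.52, Merena, 2,062 kg, €398,172.20):
Base rate for 0501.96.52 is 8.5%.
Duty = €398,172.20 × 8.5% = €33,844.64.
Line 3 (3130.01.08, Seray, 1,771 pairs, €19,038.25):
Base rate for 3130.01.08 is 7.5% + €3.82/pair.
Duty = €19,038.25 × 7.5% + 1,771 × €3.82 = €8,193.09.
Line 4 (1125.48.44, Seray, 1,983 units, €111,682.56):
Code 1125.48.44 is under a tariff-rate quota (threshold 2,484 units). Quantity 1,983 units is within the quota, so the in-quota rate 10% applies to the full value.
Duty = €111,682.56 × 10% = €11,168.26.
Total = €2,743.70 + €33,844.64 + €8,193.09 + €11,168.26 = €55,949.69.

€55,949.69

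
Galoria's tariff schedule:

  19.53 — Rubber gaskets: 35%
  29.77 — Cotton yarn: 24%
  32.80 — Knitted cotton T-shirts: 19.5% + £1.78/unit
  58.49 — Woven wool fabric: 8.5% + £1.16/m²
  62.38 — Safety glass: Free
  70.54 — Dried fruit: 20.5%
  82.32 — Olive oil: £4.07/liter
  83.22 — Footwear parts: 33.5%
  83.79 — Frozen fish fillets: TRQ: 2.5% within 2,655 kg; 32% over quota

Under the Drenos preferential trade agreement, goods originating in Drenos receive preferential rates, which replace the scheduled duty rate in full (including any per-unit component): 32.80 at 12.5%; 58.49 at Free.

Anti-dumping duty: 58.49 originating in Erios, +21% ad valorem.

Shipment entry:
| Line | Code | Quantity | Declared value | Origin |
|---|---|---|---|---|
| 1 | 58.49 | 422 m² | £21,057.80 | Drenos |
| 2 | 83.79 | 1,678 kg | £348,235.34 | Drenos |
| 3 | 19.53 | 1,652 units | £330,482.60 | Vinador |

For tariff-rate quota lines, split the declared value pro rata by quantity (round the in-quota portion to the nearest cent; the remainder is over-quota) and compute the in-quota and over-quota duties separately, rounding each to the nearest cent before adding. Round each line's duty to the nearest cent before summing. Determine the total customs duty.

Line 1 (58.49, Drenos, 422 m², £21,057.80):
Base rate for 58.49 is 8.5% + £1.16/m².
Origin Drenos qualifies under the Galoria–Drenos agreement and 58.49 is covered: preferential rate Free applies instead.
The additional-duty order on 58.49 targets Erios, not Drenos; it does not apply.
Duty = £21,057.80 × 0% = £0.00.
Line 2 (83.79, Drenos, 1,678 kg, £348,235.34):
Code 83.79 is under a tariff-rate quota (threshold 2,655 kg). Quantity 1,678 kg is within the quota, so the in-quota rate 2.5% applies to the full value.
Duty = £348,235.34 × 2.5% = £8,705.88.
Line 3 (19.53, Vinador, 1,652 units, £330,482.60):
Base rate for 19.53 is 35%.
Duty = £330,482.60 × 35% = £115,668.91.
Total = £0.00 + £8,705.88 + £115,668.91 = £124,374.79.

£124,374.79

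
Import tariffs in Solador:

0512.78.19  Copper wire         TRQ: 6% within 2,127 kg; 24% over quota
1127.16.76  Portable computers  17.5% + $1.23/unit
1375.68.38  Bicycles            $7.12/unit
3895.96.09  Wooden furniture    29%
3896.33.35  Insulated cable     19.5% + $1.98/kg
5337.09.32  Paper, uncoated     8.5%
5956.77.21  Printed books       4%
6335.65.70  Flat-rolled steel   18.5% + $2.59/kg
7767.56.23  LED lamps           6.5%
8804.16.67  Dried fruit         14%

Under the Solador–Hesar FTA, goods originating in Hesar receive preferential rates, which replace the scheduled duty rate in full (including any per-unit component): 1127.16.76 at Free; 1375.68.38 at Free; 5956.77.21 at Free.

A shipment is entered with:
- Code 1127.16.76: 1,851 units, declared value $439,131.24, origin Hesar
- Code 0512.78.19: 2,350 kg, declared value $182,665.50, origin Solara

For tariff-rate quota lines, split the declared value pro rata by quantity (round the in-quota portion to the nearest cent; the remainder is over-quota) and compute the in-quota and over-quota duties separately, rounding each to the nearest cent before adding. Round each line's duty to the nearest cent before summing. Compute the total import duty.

Line 1 (1127.16.76, Hesar, 1,851 units, $439,131.24):
Base rate for 1127.16.76 is 17.5% + $1.23/unit.
Origin Hesar qualifies under the Solador–Hesar agreement and 1127.16.76 is covered: preferential rate Free applies instead.
Duty = $439,131.24 × 0% = $0.00.
Line 2 (0512.78.19, Solara, 2,350 kg, $182,665.50):
Code 0512.78.19 is under a tariff-rate quota (threshold 2,127 kg). In-quota: 2,127 kg at 6%; over-quota: 223 kg at 24%.
Pro-rata value split: in-quota = $182,665.50 × 2,127/2,350 = $165,331.71; over-quota = $182,665.50 − $165,331.71 = $17,333.79.
In-quota duty = $165,331.71 × 6% = $9,919.90. Over-quota duty = $17,333.79 × 24% = $4,160.11.
Line duty = $9,919.90 + $4,160.11 = $14,080.01.
Total = $0.00 + $14,080.01 = $14,080.01.

$14,080.01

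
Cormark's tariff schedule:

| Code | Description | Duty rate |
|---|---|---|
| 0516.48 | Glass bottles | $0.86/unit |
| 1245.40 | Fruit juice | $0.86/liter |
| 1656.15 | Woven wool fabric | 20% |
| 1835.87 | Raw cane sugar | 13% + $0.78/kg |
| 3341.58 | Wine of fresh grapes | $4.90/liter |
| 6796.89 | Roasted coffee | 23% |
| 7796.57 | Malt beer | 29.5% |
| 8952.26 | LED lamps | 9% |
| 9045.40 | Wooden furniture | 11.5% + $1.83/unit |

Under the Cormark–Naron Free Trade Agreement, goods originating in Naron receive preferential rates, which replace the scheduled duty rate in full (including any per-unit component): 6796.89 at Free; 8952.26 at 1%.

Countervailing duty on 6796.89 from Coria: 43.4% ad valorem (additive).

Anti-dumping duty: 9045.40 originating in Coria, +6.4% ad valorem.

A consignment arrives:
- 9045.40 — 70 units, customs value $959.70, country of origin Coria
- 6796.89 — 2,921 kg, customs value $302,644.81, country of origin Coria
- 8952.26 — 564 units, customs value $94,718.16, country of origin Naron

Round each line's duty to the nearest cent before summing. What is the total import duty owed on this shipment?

$202,203.22

Line 1 (9045.40, Coria, 70 units, $959.70):
Base rate for 9045.40 is 11.5% + $1.83/unit.
Additional duty on 9045.40 from Coria: +6.4%. Applied ad valorem rate: 11.5% + 6.4% = 17.9%.
Duty = $959.70 × 17.9% + 70 × $1.83 = $299.89.
Line 2 (6796.89, Coria, 2,921 kg, $302,644.81):
Base rate for 6796.89 is 23%.
6796.89 has an FTA preferential rate, but origin Coria is not Naron; base rate stands.
Additional duty on 6796.89 from Coria: +43.4%. Applied ad valorem rate: 23% + 43.4% = 66.4%.
Duty = $302,644.81 × 66.4% = $200,956.15.
Line 3 (8952.26, Naron, 564 units, $94,718.16):
Base rate for 8952.26 is 9%.
Origin Naron qualifies under the Cormark–Naron agreement and 8952.26 is covered: preferential rate 1% applies instead.
Duty = $94,718.16 × 1% = $947.18.
Total = $299.89 + $200,956.15 + $947.18 = $202,203.22.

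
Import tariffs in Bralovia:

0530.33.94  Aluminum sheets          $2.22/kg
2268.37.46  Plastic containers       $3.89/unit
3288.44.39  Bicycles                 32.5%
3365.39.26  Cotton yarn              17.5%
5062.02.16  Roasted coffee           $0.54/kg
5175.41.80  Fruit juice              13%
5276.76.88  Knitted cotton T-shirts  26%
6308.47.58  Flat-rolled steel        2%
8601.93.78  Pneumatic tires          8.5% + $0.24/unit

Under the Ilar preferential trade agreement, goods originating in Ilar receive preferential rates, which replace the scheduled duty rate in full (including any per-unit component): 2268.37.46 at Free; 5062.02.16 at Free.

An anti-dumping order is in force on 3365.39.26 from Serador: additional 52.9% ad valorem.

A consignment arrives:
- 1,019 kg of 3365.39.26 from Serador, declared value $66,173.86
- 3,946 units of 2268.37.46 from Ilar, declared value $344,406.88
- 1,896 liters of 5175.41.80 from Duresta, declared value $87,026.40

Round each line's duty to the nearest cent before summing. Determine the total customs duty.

$57,899.83

Line 1 (3365.39.26, Serador, 1,019 kg, $66,173.86):
Base rate for 3365.39.26 is 17.5%.
Additional duty on 3365.39.26 from Serador: +52.9%. Applied ad valorem rate: 17.5% + 52.9% = 70.4%.
Duty = $66,173.86 × 70.4% = $46,586.40.
Line 2 (2268.37.46, Ilar, 3,946 units, $344,406.88):
Base rate for 2268.37.46 is $3.89/unit.
Origin Ilar qualifies under the Bralovia–Ilar agreement and 2268.37.46 is covered: preferential rate Free applies instead.
Duty = $344,406.88 × 0% = $0.00.
Line 3 (5175.41.80, Duresta, 1,896 liters, $87,026.40):
Base rate for 5175.41.80 is 13%.
Duty = $87,026.40 × 13% = $11,313.43.
Total = $46,586.40 + $0.00 + $11,313.43 = $57,899.83.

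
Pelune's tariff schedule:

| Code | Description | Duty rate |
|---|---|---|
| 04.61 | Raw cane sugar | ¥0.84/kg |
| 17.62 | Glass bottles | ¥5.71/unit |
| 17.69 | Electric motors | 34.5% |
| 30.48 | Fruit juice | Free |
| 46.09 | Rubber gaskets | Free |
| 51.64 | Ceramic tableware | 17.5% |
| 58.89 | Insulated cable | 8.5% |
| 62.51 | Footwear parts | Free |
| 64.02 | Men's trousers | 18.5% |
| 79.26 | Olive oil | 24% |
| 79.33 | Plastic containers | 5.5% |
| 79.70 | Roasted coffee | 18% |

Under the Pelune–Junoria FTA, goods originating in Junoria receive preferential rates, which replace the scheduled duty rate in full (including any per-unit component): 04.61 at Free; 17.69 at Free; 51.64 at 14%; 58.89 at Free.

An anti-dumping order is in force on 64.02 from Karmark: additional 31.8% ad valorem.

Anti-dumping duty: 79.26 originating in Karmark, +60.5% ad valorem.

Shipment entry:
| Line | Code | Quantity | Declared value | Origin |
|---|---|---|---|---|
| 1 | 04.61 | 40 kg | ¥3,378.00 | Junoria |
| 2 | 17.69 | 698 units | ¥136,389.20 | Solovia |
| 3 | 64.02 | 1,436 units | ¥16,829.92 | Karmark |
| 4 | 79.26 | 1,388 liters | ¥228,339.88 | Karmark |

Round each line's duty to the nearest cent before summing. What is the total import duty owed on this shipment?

¥248,466.92

Line 1 (04.61, Junoria, 40 kg, ¥3,378.00):
Base rate for 04.61 is ¥0.84/kg.
Origin Junoria qualifies under the Pelune–Junoria agreement and 04.61 is covered: preferential rate Free applies instead.
Duty = ¥3,378.00 × 0% = ¥0.00.
Line 2 (17.69, Solovia, 698 units, ¥136,389.20):
Base rate for 17.69 is 34.5%.
17.69 has an FTA preferential rate, but origin Solovia is not Junoria; base rate stands.
Duty = ¥136,389.20 × 34.5% = ¥47,054.27.
Line 3 (64.02, Karmark, 1,436 units, ¥16,829.92):
Base rate for 64.02 is 18.5%.
Additional duty on 64.02 from Karmark: +31.8%. Applied ad valorem rate: 18.5% + 31.8% = 50.3%.
Duty = ¥16,829.92 × 50.3% = ¥8,465.45.
Line 4 (79.26, Karmark, 1,388 liters, ¥228,339.88):
Base rate for 79.26 is 24%.
Additional duty on 79.26 from Karmark: +60.5%. Applied ad valorem rate: 24% + 60.5% = 84.5%.
Duty = ¥228,339.88 × 84.5% = ¥192,947.20.
Total = ¥0.00 + ¥47,054.27 + ¥8,465.45 + ¥192,947.20 = ¥248,466.92.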